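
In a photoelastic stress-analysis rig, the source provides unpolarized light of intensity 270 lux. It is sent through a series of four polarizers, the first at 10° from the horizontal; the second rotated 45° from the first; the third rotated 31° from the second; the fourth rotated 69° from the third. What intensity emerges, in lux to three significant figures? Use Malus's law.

I ≈ 6.37 lux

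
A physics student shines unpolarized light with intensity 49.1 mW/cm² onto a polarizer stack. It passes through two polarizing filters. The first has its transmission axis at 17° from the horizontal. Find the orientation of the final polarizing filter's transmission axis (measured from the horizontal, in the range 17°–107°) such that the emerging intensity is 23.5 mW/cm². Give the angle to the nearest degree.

θ ≈ 29°

Unpolarized light through the first polarizer → I₁ = ½ I₀, now polarized at 17°.
Target fraction: 23.5 / 49.1 mW/cm² = 0.4786 of I₀.
Need I₂/I₀ = 0.4786, so cos²(θ − 17°) = 0.4786 / 0.5 = 0.9572.
θ − 17° = arccos(√0.9572) = 11.9°, giving θ ≈ 17 + 11.9 = 28.9°.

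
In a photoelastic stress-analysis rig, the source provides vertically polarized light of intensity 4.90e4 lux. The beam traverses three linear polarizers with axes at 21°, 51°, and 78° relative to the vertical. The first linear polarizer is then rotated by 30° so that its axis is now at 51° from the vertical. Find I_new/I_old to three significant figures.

I_new/I_old ≈ 0.606

Before rotation:
I₁ = I₀ cos²(21° − 0°) = I₀ cos²(21°) = 0.8716 I₀.
I₂ = I₁ cos²(51° − 21°) = 0.8716 I₀ · cos²(30°) = 0.6537 I₀.
I₃ = I₂ cos²(78° − 51°) = 0.6537 I₀ · cos²(27°) = 0.519 I₀.
After rotation:
I₁ = I₀ cos²(51° − 0°) = I₀ cos²(51°) = 0.396 I₀.
I₂ = I₁ cos²(51° − 51°) = 0.396 I₀ · cos²(0°) = 0.396 I₀.
I₃ = I₂ cos²(78° − 51°) = 0.396 I₀ · cos²(27°) = 0.3144 I₀.
Ratio = 0.3144 / 0.519 = 0.6059.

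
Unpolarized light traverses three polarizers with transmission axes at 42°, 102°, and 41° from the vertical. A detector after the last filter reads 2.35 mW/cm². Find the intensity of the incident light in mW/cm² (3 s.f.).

Unpolarized light through the first polarizer → I₁ = ½ I₀, now polarized at 42°.
I₂ = I₁ cos²(102° − 42°) = 0.5 I₀ · cos²(60°) = 0.125 I₀.
I₃ = I₂ cos²(41° − 102°) = 0.125 I₀ · cos²(61°) = 0.02938 I₀.
So 2.35 mW/cm² = 0.02938 I₀, giving I₀ = 2.35/0.02938 = 79.99 mW/cm².

I₀ ≈ 80.0 mW/cm²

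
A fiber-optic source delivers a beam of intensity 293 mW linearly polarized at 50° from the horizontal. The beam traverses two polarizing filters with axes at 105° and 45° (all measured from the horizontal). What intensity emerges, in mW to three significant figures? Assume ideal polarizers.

I ≈ 24.1 mW

I₁ = 293 mW · cos²(55°) = 96.39 mW.
I₂ = I₁ · cos²(60°) = 96.39 · 0.25 = 24.1 mW.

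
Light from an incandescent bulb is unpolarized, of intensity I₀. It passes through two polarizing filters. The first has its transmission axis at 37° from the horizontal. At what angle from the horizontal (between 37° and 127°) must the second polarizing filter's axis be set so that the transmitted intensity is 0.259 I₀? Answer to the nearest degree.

Unpolarized light through the first polarizer → I₁ = ½ I₀, now polarized at 37°.
Need I₂/I₀ = 0.259, so cos²(θ − 37°) = 0.259 / 0.5 = 0.518.
θ − 37° = arccos(√0.518) = 44.0°, giving θ ≈ 37 + 44.0 = 81.0°.

θ ≈ 81°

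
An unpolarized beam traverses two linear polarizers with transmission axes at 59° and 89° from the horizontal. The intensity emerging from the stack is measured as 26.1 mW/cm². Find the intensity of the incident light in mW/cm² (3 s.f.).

Unpolarized light through the first polarizer → I₁ = ½ I₀, now polarized at 59°.
I₂ = I₁ cos²(89° − 59°) = 0.5 I₀ · cos²(30°) = 0.375 I₀.
So 26.1 mW/cm² = 0.375 I₀, giving I₀ = 26.1/0.375 = 69.6 mW/cm².

I₀ ≈ 69.6 mW/cm²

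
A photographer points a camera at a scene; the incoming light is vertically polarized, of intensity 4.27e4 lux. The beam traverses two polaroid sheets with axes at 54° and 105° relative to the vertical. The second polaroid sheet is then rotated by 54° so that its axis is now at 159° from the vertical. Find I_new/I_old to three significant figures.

Before rotation:
By Malus's law, I₁ = I₀ cos²(54° − 0°) = I₀ cos²(54°) = 0.3455 I₀.
I₂ = I₁ cos²(105° − 54°) = 0.3455 I₀ · cos²(51°) = 0.1368 I₀.
After rotation:
I₁ = I₀ cos²(54° − 0°) = I₀ cos²(54°) = 0.3455 I₀.
Angle between axes 1 and 2: 75°. I₂ = 0.3455 I₀ · cos²(75°) = 0.02314 I₀.
Ratio = 0.02314 / 0.1368 = 0.1691.

I_new/I_old ≈ 0.169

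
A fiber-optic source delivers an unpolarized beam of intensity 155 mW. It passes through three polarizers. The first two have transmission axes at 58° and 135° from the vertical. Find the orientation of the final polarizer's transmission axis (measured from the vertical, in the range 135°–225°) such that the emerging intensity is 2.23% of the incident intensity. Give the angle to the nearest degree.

θ ≈ 155°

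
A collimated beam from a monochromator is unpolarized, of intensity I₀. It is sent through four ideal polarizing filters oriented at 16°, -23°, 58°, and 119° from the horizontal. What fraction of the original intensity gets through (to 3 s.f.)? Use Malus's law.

≈ 0.00174 I₀

Unpolarized light through the first polarizer → I₁ = ½ I₀, now polarized at 16°.
I₂ = I₁ cos²(-23° − 16°) = 0.5 I₀ · cos²(39°) = 0.302 I₀.
I₃ = I₂ cos²(58° + 23°) = 0.302 I₀ · cos²(81°) = 0.00739 I₀.
I₄ = I₃ cos²(119° − 58°) = 0.00739 I₀ · cos²(61°) = 0.001737 I₀.
Transmitted fraction = 0.001737.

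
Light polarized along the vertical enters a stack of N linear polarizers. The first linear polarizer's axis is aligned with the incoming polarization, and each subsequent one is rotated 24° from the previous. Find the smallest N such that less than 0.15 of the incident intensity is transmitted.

First polarizer is aligned with the polarization: full transmission.
Each further stage multiplies by cos²(24°) = 0.8346.
After N polarizers: T = 0.8346^(N−1). Require T < 0.15 ⇒ N−1 > ln(0.15)/ln(0.8346) = 10.49, so N−1 ≥ 11 and N = 12.
Check: N=12 gives T = 0.1368 < 0.15; N=11 gives T = 0.1639.

N = 12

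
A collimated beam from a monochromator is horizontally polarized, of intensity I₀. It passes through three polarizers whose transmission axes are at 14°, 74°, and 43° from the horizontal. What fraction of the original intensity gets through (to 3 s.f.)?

≈ 0.173 I₀

I₁ = I₀ cos²(14° − 0°) = I₀ cos²(14°) = 0.9415 I₀.
I₂ = I₁ cos²(74° − 14°) = 0.9415 I₀ · cos²(60°) = 0.2354 I₀.
I₃ = I₂ cos²(43° − 74°) = 0.2354 I₀ · cos²(31°) = 0.1729 I₀.
Transmitted fraction = 0.1729.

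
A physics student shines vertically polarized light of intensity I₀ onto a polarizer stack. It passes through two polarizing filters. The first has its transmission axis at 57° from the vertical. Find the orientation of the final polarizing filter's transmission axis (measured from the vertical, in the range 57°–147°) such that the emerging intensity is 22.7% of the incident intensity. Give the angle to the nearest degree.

θ ≈ 86°

By Malus's law, I₁ = I₀ cos²(57° − 0°) = I₀ cos²(57°) = 0.2966 I₀.
Need I₂/I₀ = 0.227, so cos²(θ − 57°) = 0.227 / 0.2966 = 0.7653.
θ − 57° = arccos(√0.7653) = 29.0°, giving θ ≈ 57 + 29.0 = 86.0°.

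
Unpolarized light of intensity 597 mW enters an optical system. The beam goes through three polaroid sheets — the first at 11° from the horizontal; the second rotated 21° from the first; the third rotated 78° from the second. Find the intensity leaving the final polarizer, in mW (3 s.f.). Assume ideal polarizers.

Unpolarized light through the first polarizer → I₁ = 597 mW/2 = 298.5 mW, polarized at 11°.
I₂ = I₁ · cos²(21°) = 298.5 · 0.8716 = 260.2 mW.
I₃ = I₂ · cos²(78°) = 260.2 · 0.04323 = 11.25 mW.

I ≈ 11.2 mW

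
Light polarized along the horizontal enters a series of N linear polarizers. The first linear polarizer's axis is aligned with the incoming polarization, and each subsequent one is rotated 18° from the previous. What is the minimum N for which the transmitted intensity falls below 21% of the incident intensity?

N = 17

First polarizer is aligned with the polarization: full transmission.
Each further stage multiplies by cos²(18°) = 0.9045.
After N polarizers: T = 0.9045^(N−1). Require T < 0.21 ⇒ N−1 > ln(0.21)/ln(0.9045) = 15.55, so N−1 ≥ 16 and N = 17.
Check: N=17 gives T = 0.2007 < 0.21; N=16 gives T = 0.2219.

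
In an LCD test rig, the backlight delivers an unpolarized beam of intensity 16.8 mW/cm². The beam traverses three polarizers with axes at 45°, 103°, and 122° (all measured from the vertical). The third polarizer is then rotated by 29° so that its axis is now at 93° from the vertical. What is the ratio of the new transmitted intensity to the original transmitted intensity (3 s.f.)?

Before rotation:
Unpolarized light through the first polarizer → I₁ = ½ I₀, now polarized at 45°.
I₂ = I₁ cos²(103° − 45°) = 0.5 I₀ · cos²(58°) = 0.1404 I₀.
I₃ = I₂ cos²(122° − 103°) = 0.1404 I₀ · cos²(19°) = 0.1255 I₀.
After rotation:
Unpolarized light through the first polarizer → I₁ = ½ I₀, now polarized at 45°.
I₂ = I₁ cos²(103° − 45°) = 0.5 I₀ · cos²(58°) = 0.1404 I₀.
I₃ = I₂ cos²(93° − 103°) = 0.1404 I₀ · cos²(10°) = 0.1362 I₀.
Ratio = 0.1362 / 0.1255 = 1.085.

I_new/I_old ≈ 1.08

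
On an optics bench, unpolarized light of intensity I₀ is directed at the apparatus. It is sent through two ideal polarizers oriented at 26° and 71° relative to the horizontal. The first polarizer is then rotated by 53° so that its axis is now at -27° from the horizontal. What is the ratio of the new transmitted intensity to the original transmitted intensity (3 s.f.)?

Before rotation:
Unpolarized light through the first polarizer → I₁ = ½ I₀, now polarized at 26°.
I₂ = I₁ cos²(71° − 26°) = 0.5 I₀ · cos²(45°) = 0.25 I₀.
After rotation:
Unpolarized light through the first polarizer → I₁ = ½ I₀, now polarized at -27°.
Angle between axes 1 and 2: 82°. I₂ = 0.5 I₀ · cos²(82°) = 0.009685 I₀.
Ratio = 0.009685 / 0.25 = 0.03874.

I_new/I_old ≈ 0.0387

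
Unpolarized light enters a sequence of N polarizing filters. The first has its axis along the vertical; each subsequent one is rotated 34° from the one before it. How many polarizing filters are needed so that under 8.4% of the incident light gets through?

First polarizer halves the unpolarized light: factor 1/2.
Each further stage multiplies by cos²(34°) = 0.6873.
After N polarizers: T = 0.5·0.6873^(N−1). Require T < 0.084 ⇒ N−1 > ln(0.084/0.5)/ln(0.6873) = 4.76, so N−1 ≥ 5 and N = 6.
Check: N=6 gives T = 0.07669 < 0.084; N=5 gives T = 0.1116.

N = 6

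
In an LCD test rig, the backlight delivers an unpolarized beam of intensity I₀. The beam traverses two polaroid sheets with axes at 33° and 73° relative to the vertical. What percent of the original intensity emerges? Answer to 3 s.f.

Unpolarized light through the first polarizer → I₁ = ½ I₀, now polarized at 33°.
I₂ = I₁ cos²(73° − 33°) = 0.5 I₀ · cos²(40°) = 0.2934 I₀.
That is 29.34% of the incident intensity.

≈ 29.3%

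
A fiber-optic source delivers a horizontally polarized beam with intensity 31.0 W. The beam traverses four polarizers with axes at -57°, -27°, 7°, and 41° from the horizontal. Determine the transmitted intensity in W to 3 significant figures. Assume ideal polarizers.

I ≈ 3.26 W

By Malus's law, I₁ = 31.0 W · cos²(57°) = 9.196 W.
I₂ = I₁ · cos²(30°) = 9.196 · 0.75 = 6.897 W.
I₃ = I₂ · cos²(34°) = 6.897 · 0.6873 = 4.74 W.
I₄ = I₃ · cos²(34°) = 4.74 · 0.6873 = 3.258 W.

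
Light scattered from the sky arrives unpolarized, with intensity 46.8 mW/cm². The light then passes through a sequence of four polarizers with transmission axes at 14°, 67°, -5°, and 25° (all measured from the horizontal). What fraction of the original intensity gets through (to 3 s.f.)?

I/I₀ ≈ 0.0130

Unpolarized light through the first polarizer → I₁ = 46.8 mW/cm²/2 = 23.4 mW/cm², polarized at 14°.
I₂ = I₁ · cos²(53°) = 23.4 · 0.3622 = 8.475 mW/cm².
I₃ = I₂ · cos²(72°) = 8.475 · 0.09549 = 0.8093 mW/cm².
I₄ = I₃ · cos²(30°) = 0.8093 · 0.75 = 0.607 mW/cm².
Transmitted fraction = 0.01297.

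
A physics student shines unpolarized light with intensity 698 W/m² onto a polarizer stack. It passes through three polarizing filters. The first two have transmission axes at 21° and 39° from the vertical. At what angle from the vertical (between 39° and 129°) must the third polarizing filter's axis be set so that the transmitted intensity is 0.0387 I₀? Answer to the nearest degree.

Unpolarized light through the first polarizer → I₁ = ½ I₀, now polarized at 21°.
I₂ = I₁ cos²(39° − 21°) = 0.5 I₀ · cos²(18°) = 0.4523 I₀.
Need I₃/I₀ = 0.0387, so cos²(θ − 39°) = 0.0387 / 0.4523 = 0.08557.
θ − 39° = arccos(√0.08557) = 73.0°, giving θ ≈ 39 + 73.0 = 112.0°.

θ ≈ 112°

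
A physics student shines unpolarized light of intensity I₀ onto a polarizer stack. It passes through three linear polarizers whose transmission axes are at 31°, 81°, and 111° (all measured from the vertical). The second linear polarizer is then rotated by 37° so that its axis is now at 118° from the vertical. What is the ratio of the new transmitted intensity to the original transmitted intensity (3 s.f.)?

Before rotation:
Unpolarized light through the first polarizer → I₁ = ½ I₀, now polarized at 31°.
I₂ = I₁ cos²(81° − 31°) = 0.5 I₀ · cos²(50°) = 0.2066 I₀.
I₃ = I₂ cos²(111° − 81°) = 0.2066 I₀ · cos²(30°) = 0.1549 I₀.
After rotation:
Unpolarized light through the first polarizer → I₁ = ½ I₀, now polarized at 31°.
I₂ = I₁ cos²(118° − 31°) = 0.5 I₀ · cos²(87°) = 0.00137 I₀.
I₃ = I₂ cos²(111° − 118°) = 0.00137 I₀ · cos²(7°) = 0.001349 I₀.
Ratio = 0.001349 / 0.1549 = 0.008708.

I_new/I_old ≈ 0.00871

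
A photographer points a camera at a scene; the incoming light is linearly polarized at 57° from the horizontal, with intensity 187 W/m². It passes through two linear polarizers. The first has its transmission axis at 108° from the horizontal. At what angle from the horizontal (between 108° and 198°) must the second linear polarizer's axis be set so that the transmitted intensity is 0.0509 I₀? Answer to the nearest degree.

By Malus's law, I₁ = I₀ cos²(108° − 57°) = I₀ cos²(51°) = 0.396 I₀.
Need I₂/I₀ = 0.0509, so cos²(θ − 108°) = 0.0509 / 0.396 = 0.1285.
θ − 108° = arccos(√0.1285) = 69.0°, giving θ ≈ 108 + 69.0 = 177.0°.

θ ≈ 177°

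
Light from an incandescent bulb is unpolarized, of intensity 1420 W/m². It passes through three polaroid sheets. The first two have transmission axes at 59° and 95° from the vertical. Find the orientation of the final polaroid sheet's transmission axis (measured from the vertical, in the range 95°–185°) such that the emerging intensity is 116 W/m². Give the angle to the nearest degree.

θ ≈ 155°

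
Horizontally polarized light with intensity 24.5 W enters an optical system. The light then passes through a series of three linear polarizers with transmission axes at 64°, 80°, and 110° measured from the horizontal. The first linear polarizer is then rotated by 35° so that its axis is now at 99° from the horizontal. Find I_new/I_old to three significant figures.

Before rotation:
I₁ = I₀ cos²(64° − 0°) = I₀ cos²(64°) = 0.1922 I₀.
I₂ = I₁ cos²(80° − 64°) = 0.1922 I₀ · cos²(16°) = 0.1776 I₀.
I₃ = I₂ cos²(110° − 80°) = 0.1776 I₀ · cos²(30°) = 0.1332 I₀.
After rotation:
I₁ = I₀ cos²(99° − 0°) = I₀ cos²(81°) = 0.02447 I₀.
I₂ = I₁ cos²(80° − 99°) = 0.02447 I₀ · cos²(19°) = 0.02188 I₀.
I₃ = I₂ cos²(110° − 80°) = 0.02188 I₀ · cos²(30°) = 0.01641 I₀.
Ratio = 0.01641 / 0.1332 = 0.1232.

I_new/I_old ≈ 0.123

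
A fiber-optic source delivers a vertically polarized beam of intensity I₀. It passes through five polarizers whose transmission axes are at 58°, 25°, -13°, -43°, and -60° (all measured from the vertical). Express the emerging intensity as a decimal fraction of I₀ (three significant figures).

By Malus's law, I₁ = I₀ cos²(58° − 0°) = I₀ cos²(58°) = 0.2808 I₀.
I₂ = I₁ cos²(25° − 58°) = 0.2808 I₀ · cos²(33°) = 0.1975 I₀.
I₃ = I₂ cos²(-13° − 25°) = 0.1975 I₀ · cos²(38°) = 0.1226 I₀.
I₄ = I₃ cos²(-43° + 13°) = 0.1226 I₀ · cos²(30°) = 0.09199 I₀.
I₅ = I₄ cos²(-60° + 43°) = 0.09199 I₀ · cos²(17°) = 0.08412 I₀.
Transmitted fraction = 0.08412.

≈ 0.0841 I₀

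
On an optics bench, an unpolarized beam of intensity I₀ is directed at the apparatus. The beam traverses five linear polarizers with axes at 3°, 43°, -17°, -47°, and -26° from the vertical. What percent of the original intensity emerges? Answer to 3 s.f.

≈ 4.79%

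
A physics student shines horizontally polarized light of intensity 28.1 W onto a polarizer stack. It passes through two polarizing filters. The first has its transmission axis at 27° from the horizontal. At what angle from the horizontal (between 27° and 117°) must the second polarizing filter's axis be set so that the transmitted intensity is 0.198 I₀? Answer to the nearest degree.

I₁ = I₀ cos²(27° − 0°) = I₀ cos²(27°) = 0.7939 I₀.
Need I₂/I₀ = 0.198, so cos²(θ − 27°) = 0.198 / 0.7939 = 0.2494.
θ − 27° = arccos(√0.2494) = 60.0°, giving θ ≈ 27 + 60.0 = 87.0°.

θ ≈ 87°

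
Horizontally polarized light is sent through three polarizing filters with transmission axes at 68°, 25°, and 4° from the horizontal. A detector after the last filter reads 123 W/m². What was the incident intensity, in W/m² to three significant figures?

By Malus's law, I₁ = I₀ cos²(68° − 0°) = I₀ cos²(68°) = 0.1403 I₀.
I₂ = I₁ cos²(25° − 68°) = 0.1403 I₀ · cos²(43°) = 0.07506 I₀.
I₃ = I₂ cos²(4° − 25°) = 0.07506 I₀ · cos²(21°) = 0.06542 I₀.
So 123 W/m² = 0.06542 I₀, giving I₀ = 123/0.06542 = 1880 W/m².

I₀ ≈ 1880 W/m²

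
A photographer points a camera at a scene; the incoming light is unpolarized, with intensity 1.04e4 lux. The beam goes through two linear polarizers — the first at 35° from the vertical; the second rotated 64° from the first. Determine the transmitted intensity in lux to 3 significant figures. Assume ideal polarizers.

Unpolarized light through the first polarizer → I₁ = 1.04e4 lux/2 = 5200 lux, polarized at 35°.
I₂ = I₁ · cos²(64°) = 5200 · 0.1922 = 999.3 lux.

I ≈ 999 lux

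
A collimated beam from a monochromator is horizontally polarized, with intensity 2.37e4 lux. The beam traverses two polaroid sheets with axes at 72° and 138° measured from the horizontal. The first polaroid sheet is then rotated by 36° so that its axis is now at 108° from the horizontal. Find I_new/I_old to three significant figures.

I_new/I_old ≈ 4.53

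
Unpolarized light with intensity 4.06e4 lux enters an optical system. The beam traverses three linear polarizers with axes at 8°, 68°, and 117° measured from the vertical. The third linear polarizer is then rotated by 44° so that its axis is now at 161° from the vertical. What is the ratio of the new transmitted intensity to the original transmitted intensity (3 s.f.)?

Before rotation:
Unpolarized light through the first polarizer → I₁ = ½ I₀, now polarized at 8°.
I₂ = I₁ cos²(68° − 8°) = 0.5 I₀ · cos²(60°) = 0.125 I₀.
I₃ = I₂ cos²(117° − 68°) = 0.125 I₀ · cos²(49°) = 0.0538 I₀.
After rotation:
Unpolarized light through the first polarizer → I₁ = ½ I₀, now polarized at 8°.
I₂ = I₁ cos²(68° − 8°) = 0.5 I₀ · cos²(60°) = 0.125 I₀.
Angle between axes 2 and 3: 87°. I₃ = 0.125 I₀ · cos²(87°) = 0.0003424 I₀.
Ratio = 0.0003424 / 0.0538 = 0.006364.

I_new/I_old ≈ 0.00636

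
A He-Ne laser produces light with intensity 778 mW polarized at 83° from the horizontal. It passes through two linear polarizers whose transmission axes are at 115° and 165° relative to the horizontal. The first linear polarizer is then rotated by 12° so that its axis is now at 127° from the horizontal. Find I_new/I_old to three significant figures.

I_new/I_old ≈ 1.08

Before rotation:
I₁ = I₀ cos²(115° − 83°) = I₀ cos²(32°) = 0.7192 I₀.
I₂ = I₁ cos²(165° − 115°) = 0.7192 I₀ · cos²(50°) = 0.2972 I₀.
After rotation:
I₁ = I₀ cos²(127° − 83°) = I₀ cos²(44°) = 0.5174 I₀.
I₂ = I₁ cos²(165° − 127°) = 0.5174 I₀ · cos²(38°) = 0.3213 I₀.
Ratio = 0.3213 / 0.2972 = 1.081.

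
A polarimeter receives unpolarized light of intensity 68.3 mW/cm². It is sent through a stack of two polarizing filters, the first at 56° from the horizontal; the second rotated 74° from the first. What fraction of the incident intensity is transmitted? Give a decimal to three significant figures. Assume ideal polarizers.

Unpolarized light through the first polarizer → I₁ = 68.3 mW/cm²/2 = 34.15 mW/cm², polarized at 56°.
I₂ = I₁ · cos²(74°) = 34.15 · 0.07598 = 2.595 mW/cm².
Transmitted fraction = 0.03799.

I/I₀ ≈ 0.0380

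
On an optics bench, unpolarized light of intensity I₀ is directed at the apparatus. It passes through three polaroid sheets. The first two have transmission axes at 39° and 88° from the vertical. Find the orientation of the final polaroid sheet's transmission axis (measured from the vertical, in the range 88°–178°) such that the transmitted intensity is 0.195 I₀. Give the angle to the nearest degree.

θ ≈ 106°

Unpolarized light through the first polarizer → I₁ = ½ I₀, now polarized at 39°.
I₂ = I₁ cos²(88° − 39°) = 0.5 I₀ · cos²(49°) = 0.2152 I₀.
Need I₃/I₀ = 0.195, so cos²(θ − 88°) = 0.195 / 0.2152 = 0.9061.
θ − 88° = arccos(√0.9061) = 17.8°, giving θ ≈ 88 + 17.8 = 105.8°.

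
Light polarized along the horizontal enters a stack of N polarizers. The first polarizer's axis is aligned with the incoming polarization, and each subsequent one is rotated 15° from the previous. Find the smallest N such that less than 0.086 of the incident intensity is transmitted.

First polarizer is aligned with the polarization: full transmission.
Each further stage multiplies by cos²(15°) = 0.933.
After N polarizers: T = 0.933^(N−1). Require T < 0.086 ⇒ N−1 > ln(0.086)/ln(0.933) = 35.38, so N−1 ≥ 36 and N = 37.
Check: N=37 gives T = 0.0824 < 0.086; N=36 gives T = 0.08832.

N = 37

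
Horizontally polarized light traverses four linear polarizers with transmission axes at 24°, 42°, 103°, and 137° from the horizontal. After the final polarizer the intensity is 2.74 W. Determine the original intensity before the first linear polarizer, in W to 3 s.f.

I₁ = I₀ cos²(24° − 0°) = I₀ cos²(24°) = 0.8346 I₀.
I₂ = I₁ cos²(42° − 24°) = 0.8346 I₀ · cos²(18°) = 0.7549 I₀.
I₃ = I₂ cos²(103° − 42°) = 0.7549 I₀ · cos²(61°) = 0.1774 I₀.
I₄ = I₃ cos²(137° − 103°) = 0.1774 I₀ · cos²(34°) = 0.1219 I₀.
So 2.74 W = 0.1219 I₀, giving I₀ = 2.74/0.1219 = 22.47 W.

I₀ ≈ 22.5 W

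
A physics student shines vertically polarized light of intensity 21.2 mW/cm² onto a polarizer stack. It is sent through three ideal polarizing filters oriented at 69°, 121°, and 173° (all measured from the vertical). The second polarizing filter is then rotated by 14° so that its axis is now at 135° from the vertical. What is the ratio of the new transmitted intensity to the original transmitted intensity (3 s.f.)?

I_new/I_old ≈ 0.715

Before rotation:
I₁ = I₀ cos²(69° − 0°) = I₀ cos²(69°) = 0.1284 I₀.
I₂ = I₁ cos²(121° − 69°) = 0.1284 I₀ · cos²(52°) = 0.04868 I₀.
I₃ = I₂ cos²(173° − 121°) = 0.04868 I₀ · cos²(52°) = 0.01845 I₀.
After rotation:
I₁ = I₀ cos²(69° − 0°) = I₀ cos²(69°) = 0.1284 I₀.
I₂ = I₁ cos²(135° − 69°) = 0.1284 I₀ · cos²(66°) = 0.02125 I₀.
I₃ = I₂ cos²(173° − 135°) = 0.02125 I₀ · cos²(38°) = 0.01319 I₀.
Ratio = 0.01319 / 0.01845 = 0.715.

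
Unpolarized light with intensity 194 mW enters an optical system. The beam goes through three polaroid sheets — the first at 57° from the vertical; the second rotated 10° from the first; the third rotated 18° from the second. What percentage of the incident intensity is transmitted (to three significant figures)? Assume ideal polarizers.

Unpolarized light through the first polarizer → I₁ = 194 mW/2 = 97 mW, polarized at 57°.
I₂ = I₁ · cos²(10°) = 97 · 0.9698 = 94.08 mW.
I₃ = I₂ · cos²(18°) = 94.08 · 0.9045 = 85.09 mW.
That is 43.86% of the incident intensity.

≈ 43.9%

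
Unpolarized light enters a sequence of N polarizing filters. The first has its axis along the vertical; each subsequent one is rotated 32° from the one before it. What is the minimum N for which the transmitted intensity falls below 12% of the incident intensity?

N = 6

First polarizer halves the unpolarized light: factor 1/2.
Each further stage multiplies by cos²(32°) = 0.7192.
After N polarizers: T = 0.5·0.7192^(N−1). Require T < 0.12 ⇒ N−1 > ln(0.12/0.5)/ln(0.7192) = 4.33, so N−1 ≥ 5 and N = 6.
Check: N=6 gives T = 0.0962 < 0.12; N=5 gives T = 0.1338.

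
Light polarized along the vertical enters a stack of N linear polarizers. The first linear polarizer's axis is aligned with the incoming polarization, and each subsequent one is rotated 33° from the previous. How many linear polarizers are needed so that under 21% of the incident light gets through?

N = 6

First polarizer is aligned with the polarization: full transmission.
Each further stage multiplies by cos²(33°) = 0.7034.
After N polarizers: T = 0.7034^(N−1). Require T < 0.21 ⇒ N−1 > ln(0.21)/ln(0.7034) = 4.44, so N−1 ≥ 5 and N = 6.
Check: N=6 gives T = 0.1722 < 0.21; N=5 gives T = 0.2448.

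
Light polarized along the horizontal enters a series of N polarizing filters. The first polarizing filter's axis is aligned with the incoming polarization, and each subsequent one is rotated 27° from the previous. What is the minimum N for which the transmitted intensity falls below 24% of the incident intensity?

First polarizer is aligned with the polarization: full transmission.
Each further stage multiplies by cos²(27°) = 0.7939.
After N polarizers: T = 0.7939^(N−1). Require T < 0.24 ⇒ N−1 > ln(0.24)/ln(0.7939) = 6.18, so N−1 ≥ 7 and N = 8.
Check: N=8 gives T = 0.1988 < 0.24; N=7 gives T = 0.2504.

N = 8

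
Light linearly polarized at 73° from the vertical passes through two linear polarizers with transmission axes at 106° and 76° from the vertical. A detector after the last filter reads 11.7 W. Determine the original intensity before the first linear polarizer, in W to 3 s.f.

I₁ = I₀ cos²(106° − 73°) = I₀ cos²(33°) = 0.7034 I₀.
I₂ = I₁ cos²(76° − 106°) = 0.7034 I₀ · cos²(30°) = 0.5275 I₀.
So 11.7 W = 0.5275 I₀, giving I₀ = 11.7/0.5275 = 22.18 W.

I₀ ≈ 22.2 W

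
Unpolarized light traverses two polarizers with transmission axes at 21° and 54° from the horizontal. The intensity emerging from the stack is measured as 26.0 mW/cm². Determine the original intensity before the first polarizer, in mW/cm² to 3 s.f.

I₀ ≈ 73.9 mW/cm²

Unpolarized light through the first polarizer → I₁ = ½ I₀, now polarized at 21°.
I₂ = I₁ cos²(54° − 21°) = 0.5 I₀ · cos²(33°) = 0.3517 I₀.
So 26.0 mW/cm² = 0.3517 I₀, giving I₀ = 26.0/0.3517 = 73.93 mW/cm².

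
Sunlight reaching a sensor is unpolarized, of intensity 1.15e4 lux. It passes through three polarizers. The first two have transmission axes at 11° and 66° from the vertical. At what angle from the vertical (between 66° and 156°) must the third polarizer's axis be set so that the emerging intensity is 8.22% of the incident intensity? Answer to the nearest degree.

θ ≈ 111°

Unpolarized light through the first polarizer → I₁ = ½ I₀, now polarized at 11°.
I₂ = I₁ cos²(66° − 11°) = 0.5 I₀ · cos²(55°) = 0.1645 I₀.
Need I₃/I₀ = 0.0822, so cos²(θ − 66°) = 0.0822 / 0.1645 = 0.4997.
θ − 66° = arccos(√0.4997) = 45.0°, giving θ ≈ 66 + 45.0 = 111.0°.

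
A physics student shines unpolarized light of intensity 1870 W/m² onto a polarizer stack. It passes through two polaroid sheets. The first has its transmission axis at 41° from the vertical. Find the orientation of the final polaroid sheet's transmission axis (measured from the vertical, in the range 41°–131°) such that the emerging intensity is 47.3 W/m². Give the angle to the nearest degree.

θ ≈ 118°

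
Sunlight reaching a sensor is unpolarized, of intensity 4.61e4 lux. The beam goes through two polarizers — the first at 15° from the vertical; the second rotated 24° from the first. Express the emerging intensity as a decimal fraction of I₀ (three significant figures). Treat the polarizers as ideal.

Unpolarized light through the first polarizer → I₁ = 4.61e4 lux/2 = 2.305e+04 lux, polarized at 15°.
I₂ = I₁ · cos²(24°) = 2.305e+04 · 0.8346 = 1.924e+04 lux.
Transmitted fraction = 0.4173.

I/I₀ ≈ 0.417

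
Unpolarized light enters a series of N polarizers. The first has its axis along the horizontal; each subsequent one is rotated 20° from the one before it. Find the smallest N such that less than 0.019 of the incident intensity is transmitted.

First polarizer halves the unpolarized light: factor 1/2.
Each further stage multiplies by cos²(20°) = 0.883.
After N polarizers: T = 0.5·0.883^(N−1). Require T < 0.019 ⇒ N−1 > ln(0.019/0.5)/ln(0.883) = 26.29, so N−1 ≥ 27 and N = 28.
Check: N=28 gives T = 0.01739 < 0.019; N=27 gives T = 0.01969.

N = 28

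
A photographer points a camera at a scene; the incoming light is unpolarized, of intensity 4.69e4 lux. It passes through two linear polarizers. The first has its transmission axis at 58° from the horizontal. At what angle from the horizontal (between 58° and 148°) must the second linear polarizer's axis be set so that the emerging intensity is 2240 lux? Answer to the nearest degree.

θ ≈ 130°

Unpolarized light through the first polarizer → I₁ = ½ I₀, now polarized at 58°.
Target fraction: 2240 / 4.69e4 lux = 0.04776 of I₀.
Need I₂/I₀ = 0.04776, so cos²(θ − 58°) = 0.04776 / 0.5 = 0.09552.
θ − 58° = arccos(√0.09552) = 72.0°, giving θ ≈ 58 + 72.0 = 130.0°.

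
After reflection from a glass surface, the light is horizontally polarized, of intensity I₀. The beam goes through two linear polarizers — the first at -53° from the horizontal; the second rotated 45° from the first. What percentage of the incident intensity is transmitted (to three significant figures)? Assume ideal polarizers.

≈ 18.1%

By Malus's law, I₁ = I₀ cos²(-53° − 0°) = I₀ cos²(53°) = 0.3622 I₀.
I₂ = I₁ cos²(45°) = 0.3622 · 0.5 I₀ = 0.1811 I₀.
That is 18.11% of the incident intensity.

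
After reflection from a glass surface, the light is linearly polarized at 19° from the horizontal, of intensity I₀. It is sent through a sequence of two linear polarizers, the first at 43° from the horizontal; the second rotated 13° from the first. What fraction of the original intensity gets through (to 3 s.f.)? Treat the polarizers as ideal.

I₁ = I₀ cos²(43° − 19°) = I₀ cos²(24°) = 0.8346 I₀.
I₂ = I₁ cos²(13°) = 0.8346 · 0.9494 I₀ = 0.7923 I₀.
Transmitted fraction = 0.7923.

≈ 0.792 I₀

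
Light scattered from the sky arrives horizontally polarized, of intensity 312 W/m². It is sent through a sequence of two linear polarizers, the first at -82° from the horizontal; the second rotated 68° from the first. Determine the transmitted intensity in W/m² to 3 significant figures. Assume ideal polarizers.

I ≈ 0.848 W/m²

I₁ = 312 W/m² · cos²(82°) = 6.043 W/m².
I₂ = I₁ · cos²(68°) = 6.043 · 0.1403 = 0.848 W/m².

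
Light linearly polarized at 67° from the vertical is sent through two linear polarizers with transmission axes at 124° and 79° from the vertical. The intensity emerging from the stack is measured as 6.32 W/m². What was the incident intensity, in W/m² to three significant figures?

I₀ ≈ 42.6 W/m²

I₁ = I₀ cos²(124° − 67°) = I₀ cos²(57°) = 0.2966 I₀.
I₂ = I₁ cos²(79° − 124°) = 0.2966 I₀ · cos²(45°) = 0.1483 I₀.
So 6.32 W/m² = 0.1483 I₀, giving I₀ = 6.32/0.1483 = 42.61 W/m².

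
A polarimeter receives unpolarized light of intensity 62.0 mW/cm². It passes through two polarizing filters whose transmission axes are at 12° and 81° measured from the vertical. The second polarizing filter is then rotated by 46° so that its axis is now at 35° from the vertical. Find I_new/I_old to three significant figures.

I_new/I_old ≈ 6.60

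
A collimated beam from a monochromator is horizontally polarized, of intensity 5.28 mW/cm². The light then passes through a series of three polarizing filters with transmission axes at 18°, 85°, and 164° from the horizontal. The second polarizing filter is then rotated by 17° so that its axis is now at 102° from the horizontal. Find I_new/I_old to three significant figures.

I_new/I_old ≈ 0.433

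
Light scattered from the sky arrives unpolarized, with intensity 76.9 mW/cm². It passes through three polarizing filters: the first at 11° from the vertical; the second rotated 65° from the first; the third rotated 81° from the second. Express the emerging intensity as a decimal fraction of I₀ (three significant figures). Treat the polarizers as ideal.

I/I₀ ≈ 0.00219

Unpolarized light through the first polarizer → I₁ = 76.9 mW/cm²/2 = 38.45 mW/cm², polarized at 11°.
I₂ = I₁ · cos²(65°) = 38.45 · 0.1786 = 6.867 mW/cm².
I₃ = I₂ · cos²(81°) = 6.867 · 0.02447 = 0.1681 mW/cm².
Transmitted fraction = 0.002185.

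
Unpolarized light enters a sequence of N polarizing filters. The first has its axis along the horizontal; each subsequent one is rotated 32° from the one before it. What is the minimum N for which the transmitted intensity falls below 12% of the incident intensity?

N = 6

First polarizer halves the unpolarized light: factor 1/2.
Each further stage multiplies by cos²(32°) = 0.7192.
After N polarizers: T = 0.5·0.7192^(N−1). Require T < 0.12 ⇒ N−1 > ln(0.12/0.5)/ln(0.7192) = 4.33, so N−1 ≥ 5 and N = 6.
Check: N=6 gives T = 0.0962 < 0.12; N=5 gives T = 0.1338.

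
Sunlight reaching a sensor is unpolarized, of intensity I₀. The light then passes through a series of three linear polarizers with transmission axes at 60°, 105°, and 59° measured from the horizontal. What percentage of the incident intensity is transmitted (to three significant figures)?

Unpolarized light through the first polarizer → I₁ = ½ I₀, now polarized at 60°.
I₂ = I₁ cos²(105° − 60°) = 0.5 I₀ · cos²(45°) = 0.25 I₀.
I₃ = I₂ cos²(59° − 105°) = 0.25 I₀ · cos²(46°) = 0.1206 I₀.
That is 12.06% of the incident intensity.

≈ 12.1%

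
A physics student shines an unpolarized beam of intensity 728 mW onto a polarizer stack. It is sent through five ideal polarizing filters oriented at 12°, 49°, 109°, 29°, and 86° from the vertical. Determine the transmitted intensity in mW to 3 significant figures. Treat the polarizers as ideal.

Unpolarized light through the first polarizer → I₁ = 728 mW/2 = 364 mW, polarized at 12°.
I₂ = I₁ · cos²(37°) = 364 · 0.6378 = 232.2 mW.
I₃ = I₂ · cos²(60°) = 232.2 · 0.25 = 58.04 mW.
I₄ = I₃ · cos²(80°) = 58.04 · 0.03015 = 1.75 mW.
I₅ = I₄ · cos²(57°) = 1.75 · 0.2966 = 0.5192 mW.

I ≈ 0.519 mW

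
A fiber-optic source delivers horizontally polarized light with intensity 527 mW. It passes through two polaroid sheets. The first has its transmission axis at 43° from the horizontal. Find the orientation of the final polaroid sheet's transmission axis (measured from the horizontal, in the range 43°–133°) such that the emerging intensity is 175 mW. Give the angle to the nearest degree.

By Malus's law, I₁ = I₀ cos²(43° − 0°) = I₀ cos²(43°) = 0.5349 I₀.
Target fraction: 175 / 527 mW = 0.3321 of I₀.
Need I₂/I₀ = 0.3321, so cos²(θ − 43°) = 0.3321 / 0.5349 = 0.6208.
θ − 43° = arccos(√0.6208) = 38.0°, giving θ ≈ 43 + 38.0 = 81.0°.

θ ≈ 81°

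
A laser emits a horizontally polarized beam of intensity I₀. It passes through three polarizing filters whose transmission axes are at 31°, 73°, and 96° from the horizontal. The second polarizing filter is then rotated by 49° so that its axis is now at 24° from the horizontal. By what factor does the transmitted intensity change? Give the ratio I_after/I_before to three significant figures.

Before rotation:
I₁ = I₀ cos²(31° − 0°) = I₀ cos²(31°) = 0.7347 I₀.
I₂ = I₁ cos²(73° − 31°) = 0.7347 I₀ · cos²(42°) = 0.4058 I₀.
I₃ = I₂ cos²(96° − 73°) = 0.4058 I₀ · cos²(23°) = 0.3438 I₀.
After rotation:
I₁ = I₀ cos²(31° − 0°) = I₀ cos²(31°) = 0.7347 I₀.
I₂ = I₁ cos²(24° − 31°) = 0.7347 I₀ · cos²(7°) = 0.7238 I₀.
I₃ = I₂ cos²(96° − 24°) = 0.7238 I₀ · cos²(72°) = 0.06912 I₀.
Ratio = 0.06912 / 0.3438 = 0.201.

I_new/I_old ≈ 0.201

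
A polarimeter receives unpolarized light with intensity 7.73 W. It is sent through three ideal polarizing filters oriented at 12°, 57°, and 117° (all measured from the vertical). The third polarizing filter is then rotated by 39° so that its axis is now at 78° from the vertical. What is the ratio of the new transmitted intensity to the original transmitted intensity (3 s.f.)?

Before rotation:
Unpolarized light through the first polarizer → I₁ = ½ I₀, now polarized at 12°.
I₂ = I₁ cos²(57° − 12°) = 0.5 I₀ · cos²(45°) = 0.25 I₀.
I₃ = I₂ cos²(117° − 57°) = 0.25 I₀ · cos²(60°) = 0.0625 I₀.
After rotation:
Unpolarized light through the first polarizer → I₁ = ½ I₀, now polarized at 12°.
I₂ = I₁ cos²(57° − 12°) = 0.5 I₀ · cos²(45°) = 0.25 I₀.
I₃ = I₂ cos²(78° − 57°) = 0.25 I₀ · cos²(21°) = 0.2179 I₀.
Ratio = 0.2179 / 0.0625 = 3.486.

I_new/I_old ≈ 3.49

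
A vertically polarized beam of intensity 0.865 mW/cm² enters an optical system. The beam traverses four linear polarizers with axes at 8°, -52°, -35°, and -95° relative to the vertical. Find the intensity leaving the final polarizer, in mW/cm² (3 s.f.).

I₁ = 0.865 mW/cm² · cos²(8°) = 0.8482 mW/cm².
I₂ = I₁ · cos²(60°) = 0.8482 · 0.25 = 0.2121 mW/cm².
I₃ = I₂ · cos²(17°) = 0.2121 · 0.9145 = 0.1939 mW/cm².
I₄ = I₃ · cos²(60°) = 0.1939 · 0.25 = 0.04848 mW/cm².

I ≈ 0.0485 mW/cm²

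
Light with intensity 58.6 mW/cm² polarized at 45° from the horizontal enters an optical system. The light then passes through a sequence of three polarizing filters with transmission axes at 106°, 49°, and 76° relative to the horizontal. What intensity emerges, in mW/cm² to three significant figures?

I₁ = 58.6 mW/cm² · cos²(61°) = 13.77 mW/cm².
I₂ = I₁ · cos²(57°) = 13.77 · 0.2966 = 4.086 mW/cm².
I₃ = I₂ · cos²(27°) = 4.086 · 0.7939 = 3.244 mW/cm².

I ≈ 3.24 mW/cm²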